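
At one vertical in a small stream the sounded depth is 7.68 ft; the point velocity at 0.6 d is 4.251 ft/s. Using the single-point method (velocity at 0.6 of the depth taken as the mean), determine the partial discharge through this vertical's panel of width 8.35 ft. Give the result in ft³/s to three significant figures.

273 ft³/s

v̄ = v₀.₆ = 4.251 ft/s
q = v̄ × d × w = 4.251 × 7.68 × 8.35 = 272.6 ft³/s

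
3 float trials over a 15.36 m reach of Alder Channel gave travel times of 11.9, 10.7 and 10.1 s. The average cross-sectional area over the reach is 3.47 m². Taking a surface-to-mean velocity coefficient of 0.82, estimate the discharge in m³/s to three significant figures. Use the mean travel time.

t̄ = (11.9 + 10.7 + 10.1) / 3 = 10.9 s
v_surface = L / t̄ = 15.36 / 10.9 = 1.409 m/s
v_mean = 0.82 × 1.409 = 1.156 m/s
Q = A × v_mean = 3.47 × 1.156 = 4.010 m³/s

4.01 m³/s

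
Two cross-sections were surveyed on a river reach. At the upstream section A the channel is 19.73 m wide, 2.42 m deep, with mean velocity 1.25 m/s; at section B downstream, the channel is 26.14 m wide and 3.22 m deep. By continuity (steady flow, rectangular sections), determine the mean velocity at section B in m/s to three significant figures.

0.709 m/s

Q = A₁V₁ = (19.73×2.42) × 1.25 = 59.68 m³/s
A₂ = 26.14 × 3.22 = 84.17 m²
V₂ = Q/A₂ = 59.68/84.17 = 0.7091 m/s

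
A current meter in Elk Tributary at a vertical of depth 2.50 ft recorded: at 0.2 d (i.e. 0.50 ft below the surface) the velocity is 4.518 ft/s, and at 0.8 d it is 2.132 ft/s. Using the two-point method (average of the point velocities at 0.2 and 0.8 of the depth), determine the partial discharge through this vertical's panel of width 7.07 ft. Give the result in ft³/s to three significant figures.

v̄ = (4.518 + 2.132) / 2 = 3.325 ft/s
q = v̄ × d × w = 3.325 × 2.50 × 7.07 = 58.77 ft³/s

58.8 ft³/s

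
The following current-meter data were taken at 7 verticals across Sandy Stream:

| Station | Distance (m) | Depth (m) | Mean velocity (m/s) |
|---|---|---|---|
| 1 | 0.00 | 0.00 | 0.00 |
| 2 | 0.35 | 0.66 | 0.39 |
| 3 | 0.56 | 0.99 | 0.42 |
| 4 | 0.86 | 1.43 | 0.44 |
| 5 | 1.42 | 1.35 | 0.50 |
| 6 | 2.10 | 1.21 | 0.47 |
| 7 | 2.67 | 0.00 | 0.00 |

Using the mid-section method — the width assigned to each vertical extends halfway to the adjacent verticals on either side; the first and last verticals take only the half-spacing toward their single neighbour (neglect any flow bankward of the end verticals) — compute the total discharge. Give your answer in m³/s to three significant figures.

w_2 = (0.56 − 0.00)/2 = 0.28 m; q_2 = 0.39 × 0.66 × 0.28 = 0.07207 m³/s
w_3 = (0.86 − 0.35)/2 = 0.255 m; q_3 = 0.42 × 0.99 × 0.255 = 0.1060 m³/s
w_4 = (1.42 − 0.56)/2 = 0.43 m; q_4 = 0.44 × 1.43 × 0.43 = 0.2706 m³/s
w_5 = (2.10 − 0.86)/2 = 0.62 m; q_5 = 0.50 × 1.35 × 0.62 = 0.4185 m³/s
w_6 = (2.67 − 1.42)/2 = 0.625 m; q_6 = 0.47 × 1.21 × 0.625 = 0.3554 m³/s
Stations 1, 7 contribute zero (depth or velocity is 0).
Q = Σ qᵢ = 1.223 m³/s

1.22 m³/s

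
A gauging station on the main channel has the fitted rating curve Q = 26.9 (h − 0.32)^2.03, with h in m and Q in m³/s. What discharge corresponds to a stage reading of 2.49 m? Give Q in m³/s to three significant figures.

130 m³/s

Q = 26.9 × (2.49 − 0.32)^2.03 = 26.9 × 2.17^2.03 = 129.6 m³/s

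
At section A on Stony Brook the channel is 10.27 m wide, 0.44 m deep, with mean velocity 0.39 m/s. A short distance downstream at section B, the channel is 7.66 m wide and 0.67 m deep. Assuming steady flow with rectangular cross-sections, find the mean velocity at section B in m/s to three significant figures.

Q = A₁V₁ = (10.27×0.44) × 0.39 = 1.762 m³/s
A₂ = 7.66 × 0.67 = 5.132 m²
V₂ = Q/A₂ = 1.762/5.132 = 0.3434 m/s

0.343 m/s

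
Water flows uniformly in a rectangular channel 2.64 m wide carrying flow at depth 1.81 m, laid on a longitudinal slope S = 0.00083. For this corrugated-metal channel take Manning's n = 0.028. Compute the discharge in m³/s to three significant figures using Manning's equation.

A = b·y = 2.64 × 1.81 = 4.778 m²
P = b + 2y = 2.64 + 2×1.81 = 6.260 m
R = A/P = 4.778/6.260 = 0.7633 m
Q = (1/n)·A·R^(2/3)·S^(1/2) = (1/0.028) × 4.778 × 0.7633^(2/3) × 0.00083^(1/2) = 4.106 m³/s

4.11 m³/s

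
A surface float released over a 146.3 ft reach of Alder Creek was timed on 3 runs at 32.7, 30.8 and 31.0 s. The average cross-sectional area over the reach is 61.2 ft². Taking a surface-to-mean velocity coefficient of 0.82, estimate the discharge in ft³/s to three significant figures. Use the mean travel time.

t̄ = (32.7 + 30.8 + 31.0) / 3 = 31.5 s
v_surface = L / t̄ = 146.3 / 31.5 = 4.644 ft/s
v_mean = 0.82 × 4.644 = 3.808 ft/s
Q = A × v_mean = 61.2 × 3.808 = 233.1 ft³/s

233 ft³/s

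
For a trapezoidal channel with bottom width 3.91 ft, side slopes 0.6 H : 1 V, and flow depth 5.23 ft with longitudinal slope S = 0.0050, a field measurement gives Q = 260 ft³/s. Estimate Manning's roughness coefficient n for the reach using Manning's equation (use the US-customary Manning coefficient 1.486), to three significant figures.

A = (b + z·y)·y = (3.91 + 0.6×5.23)×5.23 = 36.86 ft²
P = b + 2y√(1+z²) = 3.91 + 2×5.23×√(1+0.6²) = 16.11 ft
R = A/P = 36.86/16.11 = 2.288 ft
n = (1.486/Q)·A·R^(2/3)·S^(1/2) = (1.486/260) × 36.86 × 1.737 × 0.07071 = 0.02587

0.0259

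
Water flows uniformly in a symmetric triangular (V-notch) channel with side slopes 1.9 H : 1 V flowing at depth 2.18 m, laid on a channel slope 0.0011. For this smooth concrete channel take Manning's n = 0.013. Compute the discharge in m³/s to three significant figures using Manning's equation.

A = z·y² = 1.9×2.18² = 9.030 m²
P = 2y√(1+z²) = 2×2.18×√(1+1.9²) = 9.361 m
R = A/P = 9.030/9.361 = 0.9646 m
Q = (1/n)·A·R^(2/3)·S^(1/2) = (1/0.013) × 9.030 × 0.9646^(2/3) × 0.0011^(1/2) = 22.49 m³/s

22.5 m³/s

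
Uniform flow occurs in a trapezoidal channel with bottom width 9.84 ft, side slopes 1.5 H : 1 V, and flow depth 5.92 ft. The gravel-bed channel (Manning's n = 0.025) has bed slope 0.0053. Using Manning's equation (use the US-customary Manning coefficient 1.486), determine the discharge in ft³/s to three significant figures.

A = (b + z·y)·y = (9.84 + 1.5×5.92)×5.92 = 110.8 ft²
P = b + 2y√(1+z²) = 9.84 + 2×5.92×√(1+1.5²) = 31.18 ft
R = A/P = 110.8/31.18 = 3.554 ft
Q = (1.486/n)·A·R^(2/3)·S^(1/2) = (1.486/0.025) × 110.8 × 3.554^(2/3) × 0.0053^(1/2) = 1117 ft³/s

1120 ft³/s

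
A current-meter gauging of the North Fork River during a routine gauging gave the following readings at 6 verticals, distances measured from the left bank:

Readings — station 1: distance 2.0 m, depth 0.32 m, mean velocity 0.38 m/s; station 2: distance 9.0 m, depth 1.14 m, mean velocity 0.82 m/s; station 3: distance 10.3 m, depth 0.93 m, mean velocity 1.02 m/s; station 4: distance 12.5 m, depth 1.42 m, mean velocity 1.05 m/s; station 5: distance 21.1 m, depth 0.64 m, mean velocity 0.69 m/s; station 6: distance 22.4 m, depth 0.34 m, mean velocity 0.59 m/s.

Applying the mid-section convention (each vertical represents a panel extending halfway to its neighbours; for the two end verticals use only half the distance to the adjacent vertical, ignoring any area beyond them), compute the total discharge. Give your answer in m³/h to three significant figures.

58800 m³/h

w_1 = (9.0 − 2.0)/2 = 3.5 m; q_1 = 0.38 × 0.32 × 3.5 = 0.4256 m³/s
w_2 = (10.3 − 2.0)/2 = 4.15 m; q_2 = 0.82 × 1.14 × 4.15 = 3.879 m³/s
w_3 = (12.5 − 9.0)/2 = 1.75 m; q_3 = 1.02 × 0.93 × 1.75 = 1.660 m³/s
w_4 = (21.1 − 10.3)/2 = 5.4 m; q_4 = 1.05 × 1.42 × 5.4 = 8.051 m³/s
w_5 = (22.4 − 12.5)/2 = 4.95 m; q_5 = 0.69 × 0.64 × 4.95 = 2.186 m³/s
w_6 = (22.4 − 21.1)/2 = 0.65 m; q_6 = 0.59 × 0.34 × 0.65 = 0.1304 m³/s
Q = Σ qᵢ = 16.33 m³/s
= 16.33 × 3600 = 58800 m³/h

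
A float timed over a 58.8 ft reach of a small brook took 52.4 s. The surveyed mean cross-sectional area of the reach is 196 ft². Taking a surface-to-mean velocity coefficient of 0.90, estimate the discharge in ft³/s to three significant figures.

198 ft³/s

v_surface = L / t̄ = 58.8 / 52.4 = 1.122 ft/s
v_mean = 0.90 × 1.122 = 1.010 ft/s
Q = A × v_mean = 196 × 1.010 = 197.9 ft³/s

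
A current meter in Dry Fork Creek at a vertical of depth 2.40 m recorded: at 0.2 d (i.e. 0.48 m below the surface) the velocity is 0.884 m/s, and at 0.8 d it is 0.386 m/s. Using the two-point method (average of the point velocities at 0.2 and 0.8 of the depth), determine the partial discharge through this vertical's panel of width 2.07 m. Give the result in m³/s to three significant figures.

v̄ = (0.884 + 0.386) / 2 = 0.6350 m/s
q = v̄ × d × w = 0.6350 × 2.40 × 2.07 = 3.155 m³/s

3.15 m³/s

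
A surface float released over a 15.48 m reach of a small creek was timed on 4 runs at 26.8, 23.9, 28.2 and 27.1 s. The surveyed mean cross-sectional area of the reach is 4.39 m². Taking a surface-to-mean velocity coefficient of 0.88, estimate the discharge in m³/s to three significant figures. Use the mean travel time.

t̄ = (26.8 + 23.9 + 28.2 + 27.1) / 4 = 26.5 s
v_surface = L / t̄ = 15.48 / 26.5 = 0.5842 m/s
v_mean = 0.88 × 0.5842 = 0.5141 m/s
Q = A × v_mean = 4.39 × 0.5141 = 2.257 m³/s

2.26 m³/s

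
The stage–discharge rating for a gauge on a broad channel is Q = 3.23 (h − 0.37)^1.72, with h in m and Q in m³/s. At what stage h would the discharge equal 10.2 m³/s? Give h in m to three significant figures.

2.32 m

h − h₀ = (Q/C)^(1/b) = (10.2/3.23)^(1/1.72) = 1.951 m
h = 0.37 + 1.951 = 2.321 m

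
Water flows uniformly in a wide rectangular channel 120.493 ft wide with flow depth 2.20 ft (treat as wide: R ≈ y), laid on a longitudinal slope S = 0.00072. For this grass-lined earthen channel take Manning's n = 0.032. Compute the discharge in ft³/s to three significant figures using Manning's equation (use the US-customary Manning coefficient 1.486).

A = b·y = 120.493 × 2.20 = 265.1 ft²
Wide channel: R ≈ y = 2.20 ft
Q = (1.486/n)·A·R^(2/3)·S^(1/2) = (1.486/0.032) × 265.1 × 2.200^(2/3) × 0.00072^(1/2) = 558.7 ft³/s

559 ft³/s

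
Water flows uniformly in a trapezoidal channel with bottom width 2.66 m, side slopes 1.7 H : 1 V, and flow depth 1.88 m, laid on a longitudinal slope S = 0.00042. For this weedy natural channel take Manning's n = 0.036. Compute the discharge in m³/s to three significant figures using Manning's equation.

A = (b + z·y)·y = (2.66 + 1.7×1.88)×1.88 = 11.01 m²
P = b + 2y√(1+z²) = 2.66 + 2×1.88×√(1+1.7²) = 10.08 m
R = A/P = 11.01/10.08 = 1.093 m
Q = (1/n)·A·R^(2/3)·S^(1/2) = (1/0.036) × 11.01 × 1.093^(2/3) × 0.00042^(1/2) = 6.649 m³/s

6.65 m³/s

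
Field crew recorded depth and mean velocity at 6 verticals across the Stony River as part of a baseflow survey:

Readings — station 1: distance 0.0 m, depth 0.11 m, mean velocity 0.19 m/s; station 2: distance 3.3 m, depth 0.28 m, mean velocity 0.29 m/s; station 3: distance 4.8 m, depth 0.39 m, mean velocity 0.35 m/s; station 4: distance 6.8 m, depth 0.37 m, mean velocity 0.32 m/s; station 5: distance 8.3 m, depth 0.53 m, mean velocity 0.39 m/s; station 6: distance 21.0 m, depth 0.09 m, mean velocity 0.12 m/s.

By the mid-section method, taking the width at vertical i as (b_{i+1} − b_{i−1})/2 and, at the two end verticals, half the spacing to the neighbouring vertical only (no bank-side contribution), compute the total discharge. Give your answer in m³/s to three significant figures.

2.21 m³/s

w_1 = (3.3 − 0.0)/2 = 1.65 m; q_1 = 0.19 × 0.11 × 1.65 = 0.03449 m³/s
w_2 = (4.8 − 0.0)/2 = 2.4 m; q_2 = 0.29 × 0.28 × 2.4 = 0.1949 m³/s
w_3 = (6.8 − 3.3)/2 = 1.75 m; q_3 = 0.35 × 0.39 × 1.75 = 0.2389 m³/s
w_4 = (8.3 − 4.8)/2 = 1.75 m; q_4 = 0.32 × 0.37 × 1.75 = 0.2072 m³/s
w_5 = (21.0 − 6.8)/2 = 7.1 m; q_5 = 0.39 × 0.53 × 7.1 = 1.468 m³/s
w_6 = (21.0 − 8.3)/2 = 6.35 m; q_6 = 0.12 × 0.09 × 6.35 = 0.06858 m³/s
Q = Σ qᵢ = 2.212 m³/s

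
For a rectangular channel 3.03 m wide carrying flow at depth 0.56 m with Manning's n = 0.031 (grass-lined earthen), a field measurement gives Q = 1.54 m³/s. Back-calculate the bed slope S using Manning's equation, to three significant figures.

0.00261

A = b·y = 3.03 × 0.56 = 1.697 m²
P = b + 2y = 3.03 + 2×0.56 = 4.150 m
R = A/P = 1.697/4.150 = 0.4089 m
S = (Q·n / (1·A·R^(2/3)))² = (1.54×0.031 / (1×1.697×0.5509))² = 0.002609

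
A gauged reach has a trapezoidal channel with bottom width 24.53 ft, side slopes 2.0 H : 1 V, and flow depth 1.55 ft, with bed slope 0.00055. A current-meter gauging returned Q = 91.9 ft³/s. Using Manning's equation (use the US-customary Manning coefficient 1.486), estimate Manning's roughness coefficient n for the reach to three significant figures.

A = (b + z·y)·y = (24.53 + 2.0×1.55)×1.55 = 42.83 ft²
P = b + 2y√(1+z²) = 24.53 + 2×1.55×√(1+2.0²) = 31.46 ft
R = A/P = 42.83/31.46 = 1.361 ft
n = (1.486/Q)·A·R^(2/3)·S^(1/2) = (1.486/91.9) × 42.83 × 1.228 × 0.02345 = 0.01995

0.0199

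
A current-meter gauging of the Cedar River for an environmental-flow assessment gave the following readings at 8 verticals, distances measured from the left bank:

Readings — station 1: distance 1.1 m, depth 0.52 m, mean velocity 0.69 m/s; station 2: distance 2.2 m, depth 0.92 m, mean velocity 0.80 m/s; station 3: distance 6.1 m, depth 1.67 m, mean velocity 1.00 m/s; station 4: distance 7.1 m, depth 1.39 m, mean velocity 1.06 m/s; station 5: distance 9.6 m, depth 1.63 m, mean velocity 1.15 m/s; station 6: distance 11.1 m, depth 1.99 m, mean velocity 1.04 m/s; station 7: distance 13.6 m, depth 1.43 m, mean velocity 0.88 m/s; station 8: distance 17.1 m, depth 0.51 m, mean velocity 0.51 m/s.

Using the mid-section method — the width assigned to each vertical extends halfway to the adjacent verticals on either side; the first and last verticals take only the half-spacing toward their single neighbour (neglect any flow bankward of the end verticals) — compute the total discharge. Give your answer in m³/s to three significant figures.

w_1 = (2.2 − 1.1)/2 = 0.55 m; q_1 = 0.69 × 0.52 × 0.55 = 0.1973 m³/s
w_2 = (6.1 − 1.1)/2 = 2.5 m; q_2 = 0.80 × 0.92 × 2.5 = 1.840 m³/s
w_3 = (7.1 − 2.2)/2 = 2.45 m; q_3 = 1.00 × 1.67 × 2.45 = 4.092 m³/s
w_4 = (9.6 − 6.1)/2 = 1.75 m; q_4 = 1.06 × 1.39 × 1.75 = 2.578 m³/s
w_5 = (11.1 − 7.1)/2 = 2 m; q_5 = 1.15 × 1.63 × 2 = 3.749 m³/s
w_6 = (13.6 − 9.6)/2 = 2 m; q_6 = 1.04 × 1.99 × 2 = 4.139 m³/s
w_7 = (17.1 − 11.1)/2 = 3 m; q_7 = 0.88 × 1.43 × 3 = 3.775 m³/s
w_8 = (17.1 − 13.6)/2 = 1.75 m; q_8 = 0.51 × 0.51 × 1.75 = 0.4552 m³/s
Q = Σ qᵢ = 20.83 m³/s

20.8 m³/s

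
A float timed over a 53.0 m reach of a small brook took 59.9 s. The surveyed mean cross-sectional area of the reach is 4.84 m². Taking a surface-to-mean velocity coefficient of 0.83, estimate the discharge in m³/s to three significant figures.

v_surface = L / t̄ = 53.0 / 59.9 = 0.8848 m/s
v_mean = 0.83 × 0.8848 = 0.7344 m/s
Q = A × v_mean = 4.84 × 0.7344 = 3.554 m³/s

3.55 m³/s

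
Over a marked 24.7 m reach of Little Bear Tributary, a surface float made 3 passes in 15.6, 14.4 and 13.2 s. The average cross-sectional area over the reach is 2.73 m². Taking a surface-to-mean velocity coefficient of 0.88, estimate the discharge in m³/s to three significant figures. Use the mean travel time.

t̄ = (15.6 + 14.4 + 13.2) / 3 = 14.4 s
v_surface = L / t̄ = 24.7 / 14.4 = 1.715 m/s
v_mean = 0.88 × 1.715 = 1.509 m/s
Q = A × v_mean = 2.73 × 1.509 = 4.121 m³/s

4.12 m³/s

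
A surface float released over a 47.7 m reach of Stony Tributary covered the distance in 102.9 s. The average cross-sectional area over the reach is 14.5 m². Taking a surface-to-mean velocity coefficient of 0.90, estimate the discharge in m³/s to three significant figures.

6.05 m³/s

v_surface = L / t̄ = 47.7 / 102.9 = 0.4636 m/s
v_mean = 0.90 × 0.4636 = 0.4172 m/s
Q = A × v_mean = 14.5 × 0.4172 = 6.049 m³/s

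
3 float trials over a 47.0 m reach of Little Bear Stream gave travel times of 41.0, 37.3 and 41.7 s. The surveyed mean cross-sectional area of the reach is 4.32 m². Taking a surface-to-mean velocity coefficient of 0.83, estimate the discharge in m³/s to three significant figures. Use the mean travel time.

t̄ = (41.0 + 37.3 + 41.7) / 3 = 40 s
v_surface = L / t̄ = 47.0 / 40 = 1.175 m/s
v_mean = 0.83 × 1.175 = 0.9753 m/s
Q = A × v_mean = 4.32 × 0.9753 = 4.213 m³/s

4.21 m³/s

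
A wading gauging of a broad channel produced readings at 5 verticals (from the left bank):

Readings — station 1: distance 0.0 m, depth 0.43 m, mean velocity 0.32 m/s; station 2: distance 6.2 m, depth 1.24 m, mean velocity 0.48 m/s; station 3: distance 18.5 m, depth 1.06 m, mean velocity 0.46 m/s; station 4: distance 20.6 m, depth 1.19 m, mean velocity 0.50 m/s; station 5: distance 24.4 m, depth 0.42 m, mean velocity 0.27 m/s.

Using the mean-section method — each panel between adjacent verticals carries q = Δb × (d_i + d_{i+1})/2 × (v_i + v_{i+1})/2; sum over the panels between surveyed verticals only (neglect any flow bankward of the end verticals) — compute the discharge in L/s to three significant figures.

11000 L/s

Panel 1-2: Δb = 6.2 m, d̄ = (0.43+1.24)/2 = 0.835, v̄ = (0.32+0.48)/2 = 0.4 → q = 6.2×0.835×0.4 = 2.071 m³/s
Panel 2-3: Δb = 12.3 m, d̄ = (1.24+1.06)/2 = 1.15, v̄ = (0.48+0.46)/2 = 0.47 → q = 12.3×1.15×0.47 = 6.648 m³/s
Panel 3-4: Δb = 2.1 m, d̄ = (1.06+1.19)/2 = 1.125, v̄ = (0.46+0.50)/2 = 0.48 → q = 2.1×1.125×0.48 = 1.134 m³/s
Panel 4-5: Δb = 3.8 m, d̄ = (1.19+0.42)/2 = 0.805, v̄ = (0.50+0.27)/2 = 0.385 → q = 3.8×0.805×0.385 = 1.178 m³/s
Q = Σ q = 11.03 m³/s
= 11.03 × 1000 = 11030 L/s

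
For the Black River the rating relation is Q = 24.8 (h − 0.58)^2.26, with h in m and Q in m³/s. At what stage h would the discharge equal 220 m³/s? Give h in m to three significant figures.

3.21 m

h − h₀ = (Q/C)^(1/b) = (220/24.8)^(1/2.26) = 2.627 m
h = 0.58 + 2.627 = 3.207 m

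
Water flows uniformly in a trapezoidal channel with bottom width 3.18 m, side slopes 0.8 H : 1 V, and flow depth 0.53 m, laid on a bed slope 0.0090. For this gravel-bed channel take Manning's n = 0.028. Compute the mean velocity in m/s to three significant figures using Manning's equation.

A = (b + z·y)·y = (3.18 + 0.8×0.53)×0.53 = 1.910 m²
P = b + 2y√(1+z²) = 3.18 + 2×0.53×√(1+0.8²) = 4.537 m
R = A/P = 1.910/4.537 = 0.4210 m
Q = (1/n)·A·R^(2/3)·S^(1/2) = (1/0.028) × 1.910 × 0.4210^(2/3) × 0.0090^(1/2) = 3.635 m³/s
V = Q/A = 3.635/1.910 = 1.903 m/s

1.90 m/s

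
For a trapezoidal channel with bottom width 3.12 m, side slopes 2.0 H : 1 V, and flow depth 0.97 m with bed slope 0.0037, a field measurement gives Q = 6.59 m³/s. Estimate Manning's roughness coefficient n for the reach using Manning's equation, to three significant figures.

0.0343

A = (b + z·y)·y = (3.12 + 2.0×0.97)×0.97 = 4.908 m²
P = b + 2y√(1+z²) = 3.12 + 2×0.97×√(1+2.0²) = 7.458 m
R = A/P = 4.908/7.458 = 0.6581 m
n = (1/Q)·A·R^(2/3)·S^(1/2) = (1/6.59) × 4.908 × 0.7566 × 0.06083 = 0.03428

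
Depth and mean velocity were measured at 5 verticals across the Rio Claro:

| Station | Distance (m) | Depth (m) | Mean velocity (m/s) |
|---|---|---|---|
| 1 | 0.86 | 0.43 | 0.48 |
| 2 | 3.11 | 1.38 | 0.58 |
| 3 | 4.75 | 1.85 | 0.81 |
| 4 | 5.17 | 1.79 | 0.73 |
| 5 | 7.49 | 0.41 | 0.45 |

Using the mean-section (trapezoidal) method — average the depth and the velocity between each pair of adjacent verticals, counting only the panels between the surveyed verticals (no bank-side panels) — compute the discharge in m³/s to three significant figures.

Panel 1-2: Δb = 2.25 m, d̄ = (0.43+1.38)/2 = 0.905, v̄ = (0.48+0.58)/2 = 0.53 → q = 2.25×0.905×0.53 = 1.079 m³/s
Panel 2-3: Δb = 1.64 m, d̄ = (1.38+1.85)/2 = 1.615, v̄ = (0.58+0.81)/2 = 0.695 → q = 1.64×1.615×0.695 = 1.841 m³/s
Panel 3-4: Δb = 0.42 m, d̄ = (1.85+1.79)/2 = 1.82, v̄ = (0.81+0.73)/2 = 0.77 → q = 0.42×1.82×0.77 = 0.5886 m³/s
Panel 4-5: Δb = 2.32 m, d̄ = (1.79+0.41)/2 = 1.1, v̄ = (0.73+0.45)/2 = 0.59 → q = 2.32×1.1×0.59 = 1.506 m³/s
Q = Σ q = 5.014 m³/s

5.01 m³/s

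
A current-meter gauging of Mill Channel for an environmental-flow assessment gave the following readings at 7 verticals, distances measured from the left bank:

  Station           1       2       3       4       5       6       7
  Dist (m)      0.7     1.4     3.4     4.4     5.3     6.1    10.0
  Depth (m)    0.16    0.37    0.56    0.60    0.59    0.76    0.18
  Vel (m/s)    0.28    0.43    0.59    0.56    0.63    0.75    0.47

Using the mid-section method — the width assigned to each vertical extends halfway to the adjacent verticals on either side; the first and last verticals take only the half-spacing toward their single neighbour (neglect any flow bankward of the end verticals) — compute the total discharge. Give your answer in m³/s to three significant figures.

w_1 = (1.4 − 0.7)/2 = 0.35 m; q_1 = 0.28 × 0.16 × 0.35 = 0.01568 m³/s
w_2 = (3.4 − 0.7)/2 = 1.35 m; q_2 = 0.43 × 0.37 × 1.35 = 0.2148 m³/s
w_3 = (4.4 − 1.4)/2 = 1.5 m; q_3 = 0.59 × 0.56 × 1.5 = 0.4956 m³/s
w_4 = (5.3 − 3.4)/2 = 0.95 m; q_4 = 0.56 × 0.60 × 0.95 = 0.3192 m³/s
w_5 = (6.1 − 4.4)/2 = 0.85 m; q_5 = 0.63 × 0.59 × 0.85 = 0.3159 m³/s
w_6 = (10.0 − 5.3)/2 = 2.35 m; q_6 = 0.75 × 0.76 × 2.35 = 1.340 m³/s
w_7 = (10.0 − 6.1)/2 = 1.95 m; q_7 = 0.47 × 0.18 × 1.95 = 0.1650 m³/s
Q = Σ qᵢ = 2.866 m³/s

2.87 m³/s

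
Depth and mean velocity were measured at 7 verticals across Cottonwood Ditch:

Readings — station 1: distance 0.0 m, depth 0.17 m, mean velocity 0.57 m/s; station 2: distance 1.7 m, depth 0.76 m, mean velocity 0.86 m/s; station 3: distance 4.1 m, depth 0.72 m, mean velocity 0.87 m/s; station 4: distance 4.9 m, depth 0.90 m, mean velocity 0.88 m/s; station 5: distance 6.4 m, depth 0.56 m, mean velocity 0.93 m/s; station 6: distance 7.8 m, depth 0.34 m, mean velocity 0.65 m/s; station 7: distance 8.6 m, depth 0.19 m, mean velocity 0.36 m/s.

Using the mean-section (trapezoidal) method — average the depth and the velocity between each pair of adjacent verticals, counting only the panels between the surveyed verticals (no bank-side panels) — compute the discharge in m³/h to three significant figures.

Panel 1-2: Δb = 1.7 m, d̄ = (0.17+0.76)/2 = 0.465, v̄ = (0.57+0.86)/2 = 0.715 → q = 1.7×0.465×0.715 = 0.5652 m³/s
Panel 2-3: Δb = 2.4 m, d̄ = (0.76+0.72)/2 = 0.74, v̄ = (0.86+0.87)/2 = 0.865 → q = 2.4×0.74×0.865 = 1.536 m³/s
Panel 3-4: Δb = 0.8 m, d̄ = (0.72+0.90)/2 = 0.81, v̄ = (0.87+0.88)/2 = 0.875 → q = 0.8×0.81×0.875 = 0.5670 m³/s
Panel 4-5: Δb = 1.5 m, d̄ = (0.90+0.56)/2 = 0.73, v̄ = (0.88+0.93)/2 = 0.905 → q = 1.5×0.73×0.905 = 0.9910 m³/s
Panel 5-6: Δb = 1.4 m, d̄ = (0.56+0.34)/2 = 0.45, v̄ = (0.93+0.65)/2 = 0.79 → q = 1.4×0.45×0.79 = 0.4977 m³/s
Panel 6-7: Δb = 0.8 m, d̄ = (0.34+0.19)/2 = 0.265, v̄ = (0.65+0.36)/2 = 0.505 → q = 0.8×0.265×0.505 = 0.1071 m³/s
Q = Σ q = 4.264 m³/s
= 4.264 × 3600 = 15350 m³/h

15400 m³/h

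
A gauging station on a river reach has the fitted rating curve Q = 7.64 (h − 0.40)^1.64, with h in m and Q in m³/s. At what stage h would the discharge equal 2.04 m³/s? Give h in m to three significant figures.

0.847 m

h − h₀ = (Q/C)^(1/b) = (2.04/7.64)^(1/1.64) = 0.4470 m
h = 0.40 + 0.4470 = 0.8470 m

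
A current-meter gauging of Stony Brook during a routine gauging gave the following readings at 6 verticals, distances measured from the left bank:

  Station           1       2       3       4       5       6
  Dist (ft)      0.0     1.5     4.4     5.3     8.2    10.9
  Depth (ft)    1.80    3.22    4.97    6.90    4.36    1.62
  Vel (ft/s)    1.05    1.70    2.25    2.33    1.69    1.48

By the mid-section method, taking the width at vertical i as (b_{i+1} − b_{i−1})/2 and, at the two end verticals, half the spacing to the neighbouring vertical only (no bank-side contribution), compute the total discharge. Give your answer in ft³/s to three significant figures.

w_1 = (1.5 − 0.0)/2 = 0.75 ft; q_1 = 1.05 × 1.80 × 0.75 = 1.418 ft³/s
w_2 = (4.4 − 0.0)/2 = 2.2 ft; q_2 = 1.70 × 3.22 × 2.2 = 12.04 ft³/s
w_3 = (5.3 − 1.5)/2 = 1.9 ft; q_3 = 2.25 × 4.97 × 1.9 = 21.25 ft³/s
w_4 = (8.2 − 4.4)/2 = 1.9 ft; q_4 = 2.33 × 6.90 × 1.9 = 30.55 ft³/s
w_5 = (10.9 − 5.3)/2 = 2.8 ft; q_5 = 1.69 × 4.36 × 2.8 = 20.63 ft³/s
w_6 = (10.9 − 8.2)/2 = 1.35 ft; q_6 = 1.48 × 1.62 × 1.35 = 3.237 ft³/s
Q = Σ qᵢ = 89.12 ft³/s

89.1 ft³/s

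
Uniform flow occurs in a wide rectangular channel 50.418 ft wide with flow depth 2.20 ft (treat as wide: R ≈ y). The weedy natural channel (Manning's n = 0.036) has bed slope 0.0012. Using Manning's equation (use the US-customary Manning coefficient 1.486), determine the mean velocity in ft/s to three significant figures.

2.42 ft/s

A = b·y = 50.418 × 2.20 = 110.9 ft²
Wide channel: R ≈ y = 2.20 ft
Q = (1.486/n)·A·R^(2/3)·S^(1/2) = (1.486/0.036) × 110.9 × 2.200^(2/3) × 0.0012^(1/2) = 268.3 ft³/s
V = Q/A = 268.3/110.9 = 2.419 ft/s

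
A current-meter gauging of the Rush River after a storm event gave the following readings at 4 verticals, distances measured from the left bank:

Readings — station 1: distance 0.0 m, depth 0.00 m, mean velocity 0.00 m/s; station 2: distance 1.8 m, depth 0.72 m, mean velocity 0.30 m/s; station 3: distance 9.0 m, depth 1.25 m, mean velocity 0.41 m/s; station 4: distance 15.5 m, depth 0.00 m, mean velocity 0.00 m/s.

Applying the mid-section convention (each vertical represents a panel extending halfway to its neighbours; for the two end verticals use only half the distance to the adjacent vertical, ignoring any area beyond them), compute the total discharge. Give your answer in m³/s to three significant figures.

w_2 = (9.0 − 0.0)/2 = 4.5 m; q_2 = 0.30 × 0.72 × 4.5 = 0.9720 m³/s
w_3 = (15.5 − 1.8)/2 = 6.85 m; q_3 = 0.41 × 1.25 × 6.85 = 3.511 m³/s
Stations 1, 4 contribute zero (depth or velocity is 0).
Q = Σ qᵢ = 4.483 m³/s

4.48 m³/s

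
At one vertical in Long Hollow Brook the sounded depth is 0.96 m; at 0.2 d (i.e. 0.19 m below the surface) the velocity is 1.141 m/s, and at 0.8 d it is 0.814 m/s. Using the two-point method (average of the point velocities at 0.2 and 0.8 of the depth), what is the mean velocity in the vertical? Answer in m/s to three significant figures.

v̄ = (1.141 + 0.814) / 2 = 0.9775 m/s

0.978 m/s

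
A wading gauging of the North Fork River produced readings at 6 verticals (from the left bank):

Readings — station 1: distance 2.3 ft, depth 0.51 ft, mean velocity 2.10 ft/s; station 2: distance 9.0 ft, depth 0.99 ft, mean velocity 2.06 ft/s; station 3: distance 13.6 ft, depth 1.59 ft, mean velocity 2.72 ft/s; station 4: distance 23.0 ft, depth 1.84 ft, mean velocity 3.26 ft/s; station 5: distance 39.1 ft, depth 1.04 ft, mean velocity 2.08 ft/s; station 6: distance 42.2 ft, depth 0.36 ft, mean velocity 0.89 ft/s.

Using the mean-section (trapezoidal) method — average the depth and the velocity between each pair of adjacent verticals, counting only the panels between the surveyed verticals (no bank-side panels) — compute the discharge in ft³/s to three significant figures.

138 ft³/s

Panel 1-2: Δb = 6.7 ft, d̄ = (0.51+0.99)/2 = 0.75, v̄ = (2.10+2.06)/2 = 2.08 → q = 6.7×0.75×2.08 = 10.45 ft³/s
Panel 2-3: Δb = 4.6 ft, d̄ = (0.99+1.59)/2 = 1.29, v̄ = (2.06+2.72)/2 = 2.39 → q = 4.6×1.29×2.39 = 14.18 ft³/s
Panel 3-4: Δb = 9.4 ft, d̄ = (1.59+1.84)/2 = 1.715, v̄ = (2.72+3.26)/2 = 2.99 → q = 9.4×1.715×2.99 = 48.20 ft³/s
Panel 4-5: Δb = 16.1 ft, d̄ = (1.84+1.04)/2 = 1.44, v̄ = (3.26+2.08)/2 = 2.67 → q = 16.1×1.44×2.67 = 61.90 ft³/s
Panel 5-6: Δb = 3.1 ft, d̄ = (1.04+0.36)/2 = 0.7, v̄ = (2.08+0.89)/2 = 1.485 → q = 3.1×0.7×1.485 = 3.222 ft³/s
Q = Σ q = 138.0 ft³/s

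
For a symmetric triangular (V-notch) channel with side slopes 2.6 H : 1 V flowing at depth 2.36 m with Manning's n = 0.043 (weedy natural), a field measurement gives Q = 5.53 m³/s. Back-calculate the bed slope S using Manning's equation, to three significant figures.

0.000237

A = z·y² = 2.6×2.36² = 14.48 m²
P = 2y√(1+z²) = 2×2.36×√(1+2.6²) = 13.15 m
R = A/P = 14.48/13.15 = 1.101 m
S = (Q·n / (1·A·R^(2/3)))² = (5.53×0.043 / (1×14.48×1.066))² = 0.0002371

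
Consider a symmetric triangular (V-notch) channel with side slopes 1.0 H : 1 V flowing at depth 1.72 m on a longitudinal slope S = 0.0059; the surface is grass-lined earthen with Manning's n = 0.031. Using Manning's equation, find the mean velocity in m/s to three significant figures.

A = z·y² = 1.0×1.72² = 2.958 m²
P = 2y√(1+z²) = 2×1.72×√(1+1.0²) = 4.865 m
R = A/P = 2.958/4.865 = 0.6081 m
Q = (1/n)·A·R^(2/3)·S^(1/2) = (1/0.031) × 2.958 × 0.6081^(2/3) × 0.0059^(1/2) = 5.262 m³/s
V = Q/A = 5.262/2.958 = 1.778 m/s

1.78 m/s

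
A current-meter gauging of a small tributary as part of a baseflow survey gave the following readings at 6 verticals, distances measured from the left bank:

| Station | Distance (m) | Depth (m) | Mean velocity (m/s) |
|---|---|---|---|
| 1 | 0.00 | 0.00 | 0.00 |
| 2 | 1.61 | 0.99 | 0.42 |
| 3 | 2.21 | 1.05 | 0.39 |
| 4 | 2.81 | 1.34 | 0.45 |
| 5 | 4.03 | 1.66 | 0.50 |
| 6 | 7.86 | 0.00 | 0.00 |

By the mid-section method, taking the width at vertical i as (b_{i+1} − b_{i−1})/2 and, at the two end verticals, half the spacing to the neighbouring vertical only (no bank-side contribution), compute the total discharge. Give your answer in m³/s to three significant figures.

3.35 m³/s

w_2 = (2.21 − 0.00)/2 = 1.105 m; q_2 = 0.42 × 0.99 × 1.105 = 0.4595 m³/s
w_3 = (2.81 − 1.61)/2 = 0.6 m; q_3 = 0.39 × 1.05 × 0.6 = 0.2457 m³/s
w_4 = (4.03 − 2.21)/2 = 0.91 m; q_4 = 0.45 × 1.34 × 0.91 = 0.5487 m³/s
w_5 = (7.86 − 2.81)/2 = 2.525 m; q_5 = 0.50 × 1.66 × 2.525 = 2.096 m³/s
Stations 1, 6 contribute zero (depth or velocity is 0).
Q = Σ qᵢ = 3.350 m³/s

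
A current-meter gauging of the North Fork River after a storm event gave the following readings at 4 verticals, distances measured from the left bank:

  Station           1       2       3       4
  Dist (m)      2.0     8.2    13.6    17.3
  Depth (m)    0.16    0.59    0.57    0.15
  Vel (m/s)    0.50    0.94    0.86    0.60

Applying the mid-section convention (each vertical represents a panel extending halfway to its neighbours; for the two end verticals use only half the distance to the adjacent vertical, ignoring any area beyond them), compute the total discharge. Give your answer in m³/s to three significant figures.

w_1 = (8.2 − 2.0)/2 = 3.1 m; q_1 = 0.50 × 0.16 × 3.1 = 0.2480 m³/s
w_2 = (13.6 − 2.0)/2 = 5.8 m; q_2 = 0.94 × 0.59 × 5.8 = 3.217 m³/s
w_3 = (17.3 − 8.2)/2 = 4.55 m; q_3 = 0.86 × 0.57 × 4.55 = 2.230 m³/s
w_4 = (17.3 − 13.6)/2 = 1.85 m; q_4 = 0.60 × 0.15 × 1.85 = 0.1665 m³/s
Q = Σ qᵢ = 5.862 m³/s

5.86 m³/s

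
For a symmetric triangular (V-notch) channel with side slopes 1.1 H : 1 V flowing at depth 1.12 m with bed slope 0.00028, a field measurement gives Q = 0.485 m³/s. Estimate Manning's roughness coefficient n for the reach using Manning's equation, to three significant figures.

0.0265

A = z·y² = 1.1×1.12² = 1.380 m²
P = 2y√(1+z²) = 2×1.12×√(1+1.1²) = 3.330 m
R = A/P = 1.380/3.330 = 0.4144 m
n = (1/Q)·A·R^(2/3)·S^(1/2) = (1/0.485) × 1.380 × 0.5558 × 0.01673 = 0.02646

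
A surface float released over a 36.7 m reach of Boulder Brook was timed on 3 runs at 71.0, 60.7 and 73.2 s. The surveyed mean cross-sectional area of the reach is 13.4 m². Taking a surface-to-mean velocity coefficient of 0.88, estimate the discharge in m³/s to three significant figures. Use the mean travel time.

6.34 m³/s

t̄ = (71.0 + 60.7 + 73.2) / 3 = 68.3 s
v_surface = L / t̄ = 36.7 / 68.3 = 0.5373 m/s
v_mean = 0.88 × 0.5373 = 0.4729 m/s
Q = A × v_mean = 13.4 × 0.4729 = 6.336 m³/s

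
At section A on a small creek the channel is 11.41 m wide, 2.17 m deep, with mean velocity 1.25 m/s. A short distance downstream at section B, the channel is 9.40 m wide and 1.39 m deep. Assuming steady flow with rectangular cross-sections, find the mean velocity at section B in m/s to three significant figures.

2.37 m/s

Q = A₁V₁ = (11.41×2.17) × 1.25 = 30.95 m³/s
A₂ = 9.40 × 1.39 = 13.07 m²
V₂ = Q/A₂ = 30.95/13.07 = 2.369 m/s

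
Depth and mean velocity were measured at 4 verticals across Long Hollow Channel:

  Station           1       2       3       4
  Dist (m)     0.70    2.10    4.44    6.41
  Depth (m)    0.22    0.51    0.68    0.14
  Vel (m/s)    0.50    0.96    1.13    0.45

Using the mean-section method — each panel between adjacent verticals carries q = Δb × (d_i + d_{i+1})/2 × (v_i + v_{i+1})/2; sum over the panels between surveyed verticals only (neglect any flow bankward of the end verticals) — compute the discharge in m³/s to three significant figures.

2.47 m³/s

Panel 1-2: Δb = 1.4 m, d̄ = (0.22+0.51)/2 = 0.365, v̄ = (0.50+0.96)/2 = 0.73 → q = 1.4×0.365×0.73 = 0.3730 m³/s
Panel 2-3: Δb = 2.34 m, d̄ = (0.51+0.68)/2 = 0.595, v̄ = (0.96+1.13)/2 = 1.045 → q = 2.34×0.595×1.045 = 1.455 m³/s
Panel 3-4: Δb = 1.97 m, d̄ = (0.68+0.14)/2 = 0.41, v̄ = (1.13+0.45)/2 = 0.79 → q = 1.97×0.41×0.79 = 0.6381 m³/s
Q = Σ q = 2.466 m³/s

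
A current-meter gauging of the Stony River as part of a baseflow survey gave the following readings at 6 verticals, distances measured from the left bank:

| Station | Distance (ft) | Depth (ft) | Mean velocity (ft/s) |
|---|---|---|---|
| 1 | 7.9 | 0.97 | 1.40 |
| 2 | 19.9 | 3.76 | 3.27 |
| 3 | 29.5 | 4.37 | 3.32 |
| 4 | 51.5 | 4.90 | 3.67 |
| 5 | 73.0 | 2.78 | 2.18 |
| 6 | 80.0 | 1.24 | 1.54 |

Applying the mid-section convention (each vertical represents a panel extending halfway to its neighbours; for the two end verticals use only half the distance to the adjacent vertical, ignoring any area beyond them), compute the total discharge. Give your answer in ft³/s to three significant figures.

w_1 = (19.9 − 7.9)/2 = 6 ft; q_1 = 1.40 × 0.97 × 6 = 8.148 ft³/s
w_2 = (29.5 − 7.9)/2 = 10.8 ft; q_2 = 3.27 × 3.76 × 10.8 = 132.8 ft³/s
w_3 = (51.5 − 19.9)/2 = 15.8 ft; q_3 = 3.32 × 4.37 × 15.8 = 229.2 ft³/s
w_4 = (73.0 − 29.5)/2 = 21.75 ft; q_4 = 3.67 × 4.90 × 21.75 = 391.1 ft³/s
w_5 = (80.0 − 51.5)/2 = 14.25 ft; q_5 = 2.18 × 2.78 × 14.25 = 86.36 ft³/s
w_6 = (80.0 − 73.0)/2 = 3.5 ft; q_6 = 1.54 × 1.24 × 3.5 = 6.684 ft³/s
Q = Σ qᵢ = 854.3 ft³/s

854 ft³/s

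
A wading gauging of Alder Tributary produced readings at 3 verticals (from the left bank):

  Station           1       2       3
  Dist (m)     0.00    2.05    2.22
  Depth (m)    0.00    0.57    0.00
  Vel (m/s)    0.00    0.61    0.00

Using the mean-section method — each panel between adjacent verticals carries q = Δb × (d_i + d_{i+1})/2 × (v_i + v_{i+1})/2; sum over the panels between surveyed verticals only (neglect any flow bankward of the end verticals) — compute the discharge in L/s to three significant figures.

193 L/s

Panel 1-2: Δb = 2.05 m, d̄ = (0.00+0.57)/2 = 0.285, v̄ = (0.00+0.61)/2 = 0.305 → q = 2.05×0.285×0.305 = 0.1782 m³/s
Panel 2-3: Δb = 0.17 m, d̄ = (0.57+0.00)/2 = 0.285, v̄ = (0.61+0.00)/2 = 0.305 → q = 0.17×0.285×0.305 = 0.01478 m³/s
Q = Σ q = 0.1930 m³/s
= 0.1930 × 1000 = 193.0 L/s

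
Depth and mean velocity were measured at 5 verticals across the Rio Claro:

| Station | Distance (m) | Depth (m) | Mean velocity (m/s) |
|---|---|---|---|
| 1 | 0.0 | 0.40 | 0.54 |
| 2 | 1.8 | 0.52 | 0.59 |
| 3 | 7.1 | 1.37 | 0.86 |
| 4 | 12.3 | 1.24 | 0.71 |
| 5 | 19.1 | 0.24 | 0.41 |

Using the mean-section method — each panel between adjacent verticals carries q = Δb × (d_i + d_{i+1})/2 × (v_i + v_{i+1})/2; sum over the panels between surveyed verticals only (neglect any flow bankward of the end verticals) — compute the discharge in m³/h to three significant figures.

44100 m³/h

Panel 1-2: Δb = 1.8 m, d̄ = (0.40+0.52)/2 = 0.46, v̄ = (0.54+0.59)/2 = 0.565 → q = 1.8×0.46×0.565 = 0.4678 m³/s
Panel 2-3: Δb = 5.3 m, d̄ = (0.52+1.37)/2 = 0.945, v̄ = (0.59+0.86)/2 = 0.725 → q = 5.3×0.945×0.725 = 3.631 m³/s
Panel 3-4: Δb = 5.2 m, d̄ = (1.37+1.24)/2 = 1.305, v̄ = (0.86+0.71)/2 = 0.785 → q = 5.2×1.305×0.785 = 5.327 m³/s
Panel 4-5: Δb = 6.8 m, d̄ = (1.24+0.24)/2 = 0.74, v̄ = (0.71+0.41)/2 = 0.56 → q = 6.8×0.74×0.56 = 2.818 m³/s
Q = Σ q = 12.24 m³/s
= 12.24 × 3600 = 44080 m³/h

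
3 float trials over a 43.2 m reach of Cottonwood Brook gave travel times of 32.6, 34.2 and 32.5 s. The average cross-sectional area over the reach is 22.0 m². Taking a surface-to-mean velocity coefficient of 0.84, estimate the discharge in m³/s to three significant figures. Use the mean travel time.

24.1 m³/s

t̄ = (32.6 + 34.2 + 32.5) / 3 = 33.1 s
v_surface = L / t̄ = 43.2 / 33.1 = 1.305 m/s
v_mean = 0.84 × 1.305 = 1.096 m/s
Q = A × v_mean = 22.0 × 1.096 = 24.12 m³/s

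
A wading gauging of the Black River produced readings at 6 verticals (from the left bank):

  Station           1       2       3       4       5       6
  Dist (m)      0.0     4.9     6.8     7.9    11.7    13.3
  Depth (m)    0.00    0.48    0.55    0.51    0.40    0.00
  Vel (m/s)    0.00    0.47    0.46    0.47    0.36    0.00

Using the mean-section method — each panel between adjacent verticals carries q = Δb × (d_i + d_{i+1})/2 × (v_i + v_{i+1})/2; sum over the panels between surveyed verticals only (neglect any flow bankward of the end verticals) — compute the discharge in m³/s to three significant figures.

Panel 1-2: Δb = 4.9 m, d̄ = (0.00+0.48)/2 = 0.24, v̄ = (0.00+0.47)/2 = 0.235 → q = 4.9×0.24×0.235 = 0.2764 m³/s
Panel 2-3: Δb = 1.9 m, d̄ = (0.48+0.55)/2 = 0.515, v̄ = (0.47+0.46)/2 = 0.465 → q = 1.9×0.515×0.465 = 0.4550 m³/s
Panel 3-4: Δb = 1.1 m, d̄ = (0.55+0.51)/2 = 0.53, v̄ = (0.46+0.47)/2 = 0.465 → q = 1.1×0.53×0.465 = 0.2711 m³/s
Panel 4-5: Δb = 3.8 m, d̄ = (0.51+0.40)/2 = 0.455, v̄ = (0.47+0.36)/2 = 0.415 → q = 3.8×0.455×0.415 = 0.7175 m³/s
Panel 5-6: Δb = 1.6 m, d̄ = (0.40+0.00)/2 = 0.2, v̄ = (0.36+0.00)/2 = 0.18 → q = 1.6×0.2×0.18 = 0.05760 m³/s
Q = Σ q = 1.778 m³/s

1.78 m³/s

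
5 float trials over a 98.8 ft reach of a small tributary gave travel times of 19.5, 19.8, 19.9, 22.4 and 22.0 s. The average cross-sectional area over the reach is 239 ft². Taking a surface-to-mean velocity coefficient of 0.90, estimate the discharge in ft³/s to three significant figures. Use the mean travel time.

t̄ = (19.5 + 19.8 + 19.9 + 22.4 + 22.0) / 5 = 20.72 s
v_surface = L / t̄ = 98.8 / 20.72 = 4.768 ft/s
v_mean = 0.90 × 4.768 = 4.292 ft/s
Q = A × v_mean = 239 × 4.292 = 1026 ft³/s

1030 ft³/s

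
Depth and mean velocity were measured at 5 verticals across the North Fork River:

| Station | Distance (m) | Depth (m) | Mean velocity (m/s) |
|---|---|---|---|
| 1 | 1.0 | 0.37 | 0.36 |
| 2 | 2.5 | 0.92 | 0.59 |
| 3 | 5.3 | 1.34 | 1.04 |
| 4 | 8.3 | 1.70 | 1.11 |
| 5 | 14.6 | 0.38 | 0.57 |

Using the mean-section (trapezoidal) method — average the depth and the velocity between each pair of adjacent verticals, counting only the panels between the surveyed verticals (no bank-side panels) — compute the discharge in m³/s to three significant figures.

Panel 1-2: Δb = 1.5 m, d̄ = (0.37+0.92)/2 = 0.645, v̄ = (0.36+0.59)/2 = 0.475 → q = 1.5×0.645×0.475 = 0.4596 m³/s
Panel 2-3: Δb = 2.8 m, d̄ = (0.92+1.34)/2 = 1.13, v̄ = (0.59+1.04)/2 = 0.815 → q = 2.8×1.13×0.815 = 2.579 m³/s
Panel 3-4: Δb = 3 m, d̄ = (1.34+1.70)/2 = 1.52, v̄ = (1.04+1.11)/2 = 1.075 → q = 3×1.52×1.075 = 4.902 m³/s
Panel 4-5: Δb = 6.3 m, d̄ = (1.70+0.38)/2 = 1.04, v̄ = (1.11+0.57)/2 = 0.84 → q = 6.3×1.04×0.84 = 5.504 m³/s
Q = Σ q = 13.44 m³/s

13.4 m³/s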